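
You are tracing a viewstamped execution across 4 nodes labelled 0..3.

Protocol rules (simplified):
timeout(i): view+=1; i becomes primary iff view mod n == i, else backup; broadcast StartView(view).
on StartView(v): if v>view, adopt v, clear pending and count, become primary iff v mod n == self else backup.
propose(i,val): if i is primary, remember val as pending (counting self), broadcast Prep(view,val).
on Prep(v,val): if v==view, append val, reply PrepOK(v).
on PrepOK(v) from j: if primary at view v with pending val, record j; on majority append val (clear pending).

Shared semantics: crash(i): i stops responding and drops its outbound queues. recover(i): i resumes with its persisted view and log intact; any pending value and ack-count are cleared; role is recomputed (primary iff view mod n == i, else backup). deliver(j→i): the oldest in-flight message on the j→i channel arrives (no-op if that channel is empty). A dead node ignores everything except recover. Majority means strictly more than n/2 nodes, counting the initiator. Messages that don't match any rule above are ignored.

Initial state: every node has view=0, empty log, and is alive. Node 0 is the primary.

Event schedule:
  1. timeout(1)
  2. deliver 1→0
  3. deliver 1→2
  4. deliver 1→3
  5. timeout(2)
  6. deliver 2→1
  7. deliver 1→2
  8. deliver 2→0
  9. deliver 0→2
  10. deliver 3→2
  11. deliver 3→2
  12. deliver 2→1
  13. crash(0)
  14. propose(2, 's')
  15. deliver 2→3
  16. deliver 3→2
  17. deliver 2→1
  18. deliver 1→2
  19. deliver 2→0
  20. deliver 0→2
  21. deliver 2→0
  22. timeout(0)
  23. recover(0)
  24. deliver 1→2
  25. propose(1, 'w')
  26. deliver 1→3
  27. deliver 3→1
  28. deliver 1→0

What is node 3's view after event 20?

2

after 1 — timeout(1): n1:prim/v1/[-]
after 2 — deliver 1→0: n0:back/v1/[-]
after 3 — deliver 1→2: n2:back/v1/[-]
after 4 — deliver 1→3: n3:back/v1/[-]
after 5 — timeout(2): n2:prim/v2/[-]
after 6 — deliver 2→1: n1:back/v2/[-]
after 7 — deliver 1→2: ·
after 8 — deliver 2→0: n0:back/v2/[-]
after 9 — deliver 0→2: ·
after 10 — deliver 3→2: ·
after 11 — deliver 3→2: ·
after 12 — deliver 2→1: ·
after 13 — crash(0): n0:✗back/v2/[-]
after 14 — propose(2,'s'): ·
after 15 — deliver 2→3: n3:back/v2/[-]
after 16 — deliver 3→2: ·
after 17 — deliver 2→1: n1:back/v2/[s]
after 18 — deliver 1→2: ·
after 19 — deliver 2→0: ·
after 20 — deliver 0→2: ·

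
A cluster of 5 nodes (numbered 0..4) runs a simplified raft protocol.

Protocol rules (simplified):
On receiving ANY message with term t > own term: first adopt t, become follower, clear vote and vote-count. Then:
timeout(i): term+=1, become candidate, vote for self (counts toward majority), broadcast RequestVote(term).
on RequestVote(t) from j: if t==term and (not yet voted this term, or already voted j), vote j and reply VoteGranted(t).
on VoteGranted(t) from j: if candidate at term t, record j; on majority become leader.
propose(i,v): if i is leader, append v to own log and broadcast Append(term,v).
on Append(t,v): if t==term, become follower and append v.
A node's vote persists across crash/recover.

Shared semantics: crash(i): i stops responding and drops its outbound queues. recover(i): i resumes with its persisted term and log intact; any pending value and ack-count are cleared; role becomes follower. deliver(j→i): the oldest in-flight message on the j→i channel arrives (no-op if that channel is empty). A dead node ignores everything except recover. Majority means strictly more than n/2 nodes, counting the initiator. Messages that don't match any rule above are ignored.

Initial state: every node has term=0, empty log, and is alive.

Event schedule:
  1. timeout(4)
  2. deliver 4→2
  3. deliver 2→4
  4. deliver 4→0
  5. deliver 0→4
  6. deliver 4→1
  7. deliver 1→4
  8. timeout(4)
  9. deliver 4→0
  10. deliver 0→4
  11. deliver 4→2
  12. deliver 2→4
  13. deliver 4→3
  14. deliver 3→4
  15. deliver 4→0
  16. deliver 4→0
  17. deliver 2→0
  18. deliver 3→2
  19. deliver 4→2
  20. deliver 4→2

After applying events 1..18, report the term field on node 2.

e1 timeout(4): 4[cand,t=1,-]
e2 deliver 4→2: 2[foll,t=1,-]
e3 deliver 2→4: ·
e4 deliver 4→0: 0[foll,t=1,-]
e5 deliver 0→4: 4[lead,t=1,-]
e6 deliver 4→1: 1[foll,t=1,-]
e7 deliver 1→4: ·
e8 timeout(4): 4[cand,t=2,-]
e9 deliver 4→0: 0[foll,t=2,-]
e10 deliver 0→4: ·
e11 deliver 4→2: 2[foll,t=2,-]
e12 deliver 2→4: 4[lead,t=2,-]
e13 deliver 4→3: 3[foll,t=1,-]
e14 deliver 3→4: ·
e15 deliver 4→0: ·
e16 deliver 4→0: ·
e17 deliver 2→0: ·
e18 deliver 3→2: ·

2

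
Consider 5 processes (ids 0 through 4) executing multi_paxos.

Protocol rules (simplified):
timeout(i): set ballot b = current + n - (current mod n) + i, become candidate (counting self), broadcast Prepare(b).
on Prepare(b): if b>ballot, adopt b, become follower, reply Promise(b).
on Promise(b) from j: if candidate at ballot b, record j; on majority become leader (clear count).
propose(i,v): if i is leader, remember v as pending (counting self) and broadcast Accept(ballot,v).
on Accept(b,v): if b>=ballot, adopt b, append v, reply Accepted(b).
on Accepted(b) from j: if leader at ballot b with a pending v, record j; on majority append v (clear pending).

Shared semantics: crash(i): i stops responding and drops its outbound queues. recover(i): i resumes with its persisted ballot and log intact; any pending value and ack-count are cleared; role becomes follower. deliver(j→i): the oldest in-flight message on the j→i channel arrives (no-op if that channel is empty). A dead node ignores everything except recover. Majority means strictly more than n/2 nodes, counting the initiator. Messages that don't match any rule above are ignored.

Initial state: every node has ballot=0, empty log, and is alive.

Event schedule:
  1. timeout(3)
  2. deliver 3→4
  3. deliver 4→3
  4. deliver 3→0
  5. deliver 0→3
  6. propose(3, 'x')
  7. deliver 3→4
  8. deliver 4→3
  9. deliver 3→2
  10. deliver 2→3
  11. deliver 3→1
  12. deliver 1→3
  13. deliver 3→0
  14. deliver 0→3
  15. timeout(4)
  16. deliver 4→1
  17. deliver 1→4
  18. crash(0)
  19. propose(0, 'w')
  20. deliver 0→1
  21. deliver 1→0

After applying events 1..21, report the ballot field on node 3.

1. timeout(3):  <3:cand b8 ->
2. deliver 3→4:  <4:foll b8 ->
3. deliver 4→3:  nop
4. deliver 3→0:  <0:foll b8 ->
5. deliver 0→3:  <3:lead b8 ->
6. propose(3,'x'):  nop
7. deliver 3→4:  <4:foll b8 x>
8. deliver 4→3:  nop
9. deliver 3→2:  <2:foll b8 ->
10. deliver 2→3:  nop
11. deliver 3→1:  <1:foll b8 ->
12. deliver 1→3:  nop
13. deliver 3→0:  <0:foll b8 x>
14. deliver 0→3:  <3:lead b8 x>
15. timeout(4):  <4:cand b14 x>
16. deliver 4→1:  <1:foll b14 ->
17. deliver 1→4:  nop
18. crash(0):  <0:✗foll b8 x>
19. propose(0,'w'):  nop
20. deliver 0→1:  nop
21. deliver 1→0:  nop

8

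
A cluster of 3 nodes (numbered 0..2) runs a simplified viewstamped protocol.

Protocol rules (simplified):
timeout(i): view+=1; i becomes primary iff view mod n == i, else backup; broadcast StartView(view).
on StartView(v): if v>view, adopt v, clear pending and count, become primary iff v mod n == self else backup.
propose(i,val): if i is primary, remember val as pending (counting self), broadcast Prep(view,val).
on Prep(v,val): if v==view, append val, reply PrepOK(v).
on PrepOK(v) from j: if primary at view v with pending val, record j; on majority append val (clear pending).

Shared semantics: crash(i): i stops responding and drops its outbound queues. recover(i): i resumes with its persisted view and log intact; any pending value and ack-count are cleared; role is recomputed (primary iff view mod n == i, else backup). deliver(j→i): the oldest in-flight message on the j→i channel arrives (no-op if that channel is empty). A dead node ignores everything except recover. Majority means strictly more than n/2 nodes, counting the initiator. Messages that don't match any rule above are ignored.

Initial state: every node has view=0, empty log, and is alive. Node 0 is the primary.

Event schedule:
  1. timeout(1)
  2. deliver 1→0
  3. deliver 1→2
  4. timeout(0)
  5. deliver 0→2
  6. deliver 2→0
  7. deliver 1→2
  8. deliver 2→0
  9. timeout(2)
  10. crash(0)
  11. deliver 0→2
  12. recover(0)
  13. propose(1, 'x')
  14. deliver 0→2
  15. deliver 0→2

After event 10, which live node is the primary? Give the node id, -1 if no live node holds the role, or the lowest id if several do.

1

[1] timeout(1) → N1(prim v1 [-])
[2] deliver 1→0 → N0(back v1 [-])
[3] deliver 1→2 → N2(back v1 [-])
[4] timeout(0) → N0(back v2 [-])
[5] deliver 0→2 → N2(prim v2 [-])
[6] deliver 2→0 → ∅
[7] deliver 1→2 → ∅
[8] deliver 2→0 → ∅
[9] timeout(2) → N2(back v3 [-])
[10] crash(0) → N0(✗back v2 [-])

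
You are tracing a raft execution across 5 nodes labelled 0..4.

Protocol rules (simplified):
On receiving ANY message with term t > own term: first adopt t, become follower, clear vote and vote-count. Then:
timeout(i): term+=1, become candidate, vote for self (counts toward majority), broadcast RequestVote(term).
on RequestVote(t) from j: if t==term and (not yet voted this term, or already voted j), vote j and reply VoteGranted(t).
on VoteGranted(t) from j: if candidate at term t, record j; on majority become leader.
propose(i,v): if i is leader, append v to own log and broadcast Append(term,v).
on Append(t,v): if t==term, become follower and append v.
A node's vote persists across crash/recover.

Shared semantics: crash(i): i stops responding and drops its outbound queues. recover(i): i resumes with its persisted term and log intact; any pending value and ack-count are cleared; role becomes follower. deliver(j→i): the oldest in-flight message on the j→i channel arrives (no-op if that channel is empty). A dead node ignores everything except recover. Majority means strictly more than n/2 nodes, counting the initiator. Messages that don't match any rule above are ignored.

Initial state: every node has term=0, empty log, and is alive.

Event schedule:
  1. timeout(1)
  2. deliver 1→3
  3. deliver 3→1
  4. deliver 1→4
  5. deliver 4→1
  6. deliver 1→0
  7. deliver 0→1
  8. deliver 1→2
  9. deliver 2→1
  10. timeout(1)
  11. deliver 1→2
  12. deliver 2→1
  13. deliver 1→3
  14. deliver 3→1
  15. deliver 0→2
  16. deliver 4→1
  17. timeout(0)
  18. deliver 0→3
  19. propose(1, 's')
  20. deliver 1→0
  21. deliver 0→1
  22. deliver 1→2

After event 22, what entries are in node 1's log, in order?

s

1. timeout(1):  <1:cand t1 ->
2. deliver 1→3:  <3:foll t1 ->
3. deliver 3→1:  nop
4. deliver 1→4:  <4:foll t1 ->
5. deliver 4→1:  <1:lead t1 ->
6. deliver 1→0:  <0:foll t1 ->
7. deliver 0→1:  nop
8. deliver 1→2:  <2:foll t1 ->
9. deliver 2→1:  nop
10. timeout(1):  <1:cand t2 ->
11. deliver 1→2:  <2:foll t2 ->
12. deliver 2→1:  nop
13. deliver 1→3:  <3:foll t2 ->
14. deliver 3→1:  <1:lead t2 ->
15. deliver 0→2:  nop
16. deliver 4→1:  nop
17. timeout(0):  <0:cand t2 ->
18. deliver 0→3:  nop
19. propose(1,'s'):  <1:lead t2 s>
20. deliver 1→0:  nop
21. deliver 0→1:  nop
22. deliver 1→2:  <2:foll t2 s>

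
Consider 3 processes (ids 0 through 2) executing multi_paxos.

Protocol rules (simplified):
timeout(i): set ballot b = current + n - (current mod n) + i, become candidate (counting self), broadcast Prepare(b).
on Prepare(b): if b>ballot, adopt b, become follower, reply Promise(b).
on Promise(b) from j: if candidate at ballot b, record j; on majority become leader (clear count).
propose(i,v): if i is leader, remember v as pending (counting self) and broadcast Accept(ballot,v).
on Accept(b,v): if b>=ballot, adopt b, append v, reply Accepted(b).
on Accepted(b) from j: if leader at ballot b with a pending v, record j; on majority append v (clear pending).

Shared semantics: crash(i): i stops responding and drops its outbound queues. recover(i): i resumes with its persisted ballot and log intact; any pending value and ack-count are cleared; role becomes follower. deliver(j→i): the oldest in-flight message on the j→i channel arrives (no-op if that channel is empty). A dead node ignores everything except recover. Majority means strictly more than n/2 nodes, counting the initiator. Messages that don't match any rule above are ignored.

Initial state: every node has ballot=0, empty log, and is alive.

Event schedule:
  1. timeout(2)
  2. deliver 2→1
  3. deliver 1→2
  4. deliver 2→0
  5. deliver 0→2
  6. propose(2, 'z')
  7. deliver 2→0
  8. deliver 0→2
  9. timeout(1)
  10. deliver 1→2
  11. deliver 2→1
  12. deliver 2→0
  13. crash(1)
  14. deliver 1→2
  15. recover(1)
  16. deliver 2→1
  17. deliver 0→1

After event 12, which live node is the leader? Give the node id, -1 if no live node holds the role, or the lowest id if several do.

-1

e1 timeout(2): 2[cand,b=5,-]
e2 deliver 2→1: 1[foll,b=5,-]
e3 deliver 1→2: 2[lead,b=5,-]
e4 deliver 2→0: 0[foll,b=5,-]
e5 deliver 0→2: ·
e6 propose(2,'z'): ·
e7 deliver 2→0: 0[foll,b=5,z]
e8 deliver 0→2: 2[lead,b=5,z]
e9 timeout(1): 1[cand,b=7,-]
e10 deliver 1→2: 2[foll,b=7,z]
e11 deliver 2→1: ·
e12 deliver 2→0: ·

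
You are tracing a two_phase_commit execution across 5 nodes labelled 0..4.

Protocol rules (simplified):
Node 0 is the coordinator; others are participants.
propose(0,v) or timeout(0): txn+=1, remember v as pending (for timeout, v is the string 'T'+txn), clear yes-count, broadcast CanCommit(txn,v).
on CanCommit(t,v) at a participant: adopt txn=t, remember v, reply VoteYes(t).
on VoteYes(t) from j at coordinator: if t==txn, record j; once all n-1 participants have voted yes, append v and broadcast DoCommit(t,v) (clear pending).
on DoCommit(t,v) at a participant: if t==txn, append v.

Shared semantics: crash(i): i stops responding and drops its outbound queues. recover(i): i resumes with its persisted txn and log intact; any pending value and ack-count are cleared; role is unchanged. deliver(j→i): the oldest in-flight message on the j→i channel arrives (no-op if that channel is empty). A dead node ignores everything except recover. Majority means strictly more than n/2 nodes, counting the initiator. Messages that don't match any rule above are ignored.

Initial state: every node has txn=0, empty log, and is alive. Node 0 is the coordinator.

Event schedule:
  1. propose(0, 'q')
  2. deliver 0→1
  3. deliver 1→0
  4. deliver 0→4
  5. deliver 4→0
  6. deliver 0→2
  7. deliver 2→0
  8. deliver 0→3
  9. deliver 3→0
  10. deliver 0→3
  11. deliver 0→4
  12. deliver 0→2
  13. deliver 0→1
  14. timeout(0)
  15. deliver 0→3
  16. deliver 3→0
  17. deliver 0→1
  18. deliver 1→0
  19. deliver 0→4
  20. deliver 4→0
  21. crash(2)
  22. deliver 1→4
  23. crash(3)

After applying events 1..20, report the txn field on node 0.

2

1. propose(0,'q'):  <0:coor t1 ->
2. deliver 0→1:  <1:part t1 ->
3. deliver 1→0:  nop
4. deliver 0→4:  <4:part t1 ->
5. deliver 4→0:  nop
6. deliver 0→2:  <2:part t1 ->
7. deliver 2→0:  nop
8. deliver 0→3:  <3:part t1 ->
9. deliver 3→0:  <0:coor t1 q>
10. deliver 0→3:  <3:part t1 q>
11. deliver 0→4:  <4:part t1 q>
12. deliver 0→2:  <2:part t1 q>
13. deliver 0→1:  <1:part t1 q>
14. timeout(0):  <0:coor t2 q>
15. deliver 0→3:  <3:part t2 q>
16. deliver 3→0:  nop
17. deliver 0→1:  <1:part t2 q>
18. deliver 1→0:  nop
19. deliver 0→4:  <4:part t2 q>
20. deliver 4→0:  nop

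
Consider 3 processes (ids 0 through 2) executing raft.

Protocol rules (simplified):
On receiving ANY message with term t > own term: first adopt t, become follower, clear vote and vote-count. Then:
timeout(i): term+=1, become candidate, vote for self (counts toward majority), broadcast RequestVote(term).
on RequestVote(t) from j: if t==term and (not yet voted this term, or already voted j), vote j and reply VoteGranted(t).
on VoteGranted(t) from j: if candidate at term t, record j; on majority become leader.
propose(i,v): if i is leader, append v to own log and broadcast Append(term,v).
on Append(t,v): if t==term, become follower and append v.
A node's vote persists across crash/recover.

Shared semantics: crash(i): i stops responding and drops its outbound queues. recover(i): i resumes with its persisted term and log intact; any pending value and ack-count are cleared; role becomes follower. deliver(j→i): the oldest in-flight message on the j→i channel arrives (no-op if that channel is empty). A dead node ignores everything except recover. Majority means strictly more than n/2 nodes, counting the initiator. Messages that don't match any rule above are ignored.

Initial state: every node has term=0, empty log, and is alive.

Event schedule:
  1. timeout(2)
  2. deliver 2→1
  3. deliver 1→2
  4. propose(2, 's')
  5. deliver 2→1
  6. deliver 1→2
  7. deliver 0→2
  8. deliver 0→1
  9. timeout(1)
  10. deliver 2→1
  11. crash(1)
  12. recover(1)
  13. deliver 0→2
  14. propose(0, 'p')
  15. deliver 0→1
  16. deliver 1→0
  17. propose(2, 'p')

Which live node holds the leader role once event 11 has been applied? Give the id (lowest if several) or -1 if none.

2

1. timeout(2):  <2:cand t1 ->
2. deliver 2→1:  <1:foll t1 ->
3. deliver 1→2:  <2:lead t1 ->
4. propose(2,'s'):  <2:lead t1 s>
5. deliver 2→1:  <1:foll t1 s>
6. deliver 1→2:  nop
7. deliver 0→2:  nop
8. deliver 0→1:  nop
9. timeout(1):  <1:cand t2 s>
10. deliver 2→1:  nop
11. crash(1):  <1:✗cand t2 s>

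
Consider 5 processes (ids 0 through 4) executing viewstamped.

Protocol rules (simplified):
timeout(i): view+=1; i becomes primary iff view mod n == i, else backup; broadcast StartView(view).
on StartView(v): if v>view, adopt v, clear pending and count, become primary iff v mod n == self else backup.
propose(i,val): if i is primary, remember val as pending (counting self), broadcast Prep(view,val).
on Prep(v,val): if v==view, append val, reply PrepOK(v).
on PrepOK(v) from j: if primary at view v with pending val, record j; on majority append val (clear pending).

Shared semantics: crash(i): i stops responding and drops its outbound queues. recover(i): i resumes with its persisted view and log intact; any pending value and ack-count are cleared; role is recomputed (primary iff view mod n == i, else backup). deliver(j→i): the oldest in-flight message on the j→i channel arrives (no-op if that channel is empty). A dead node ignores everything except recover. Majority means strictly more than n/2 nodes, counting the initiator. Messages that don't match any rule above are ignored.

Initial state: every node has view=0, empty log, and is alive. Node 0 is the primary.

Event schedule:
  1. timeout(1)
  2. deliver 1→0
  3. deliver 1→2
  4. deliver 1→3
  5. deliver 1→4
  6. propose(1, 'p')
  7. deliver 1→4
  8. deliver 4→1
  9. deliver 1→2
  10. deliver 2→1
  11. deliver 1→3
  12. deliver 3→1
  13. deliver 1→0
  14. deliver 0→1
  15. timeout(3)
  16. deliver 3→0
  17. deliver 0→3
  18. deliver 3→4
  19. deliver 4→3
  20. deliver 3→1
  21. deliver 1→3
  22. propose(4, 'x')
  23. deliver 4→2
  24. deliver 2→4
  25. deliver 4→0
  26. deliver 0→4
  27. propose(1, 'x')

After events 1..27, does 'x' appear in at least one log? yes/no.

step 1 timeout(1): 1={prim,v=1,log=-}
step 2 deliver 1→0: 0={back,v=1,log=-}
step 3 deliver 1→2: 2={back,v=1,log=-}
step 4 deliver 1→3: 3={back,v=1,log=-}
step 5 deliver 1→4: 4={back,v=1,log=-}
step 6 propose(1,'p'): —
step 7 deliver 1→4: 4={back,v=1,log=p}
step 8 deliver 4→1: —
step 9 deliver 1→2: 2={back,v=1,log=p}
step 10 deliver 2→1: 1={prim,v=1,log=p}
step 11 deliver 1→3: 3={back,v=1,log=p}
step 12 deliver 3→1: —
step 13 deliver 1→0: 0={back,v=1,log=p}
step 14 deliver 0→1: —
step 15 timeout(3): 3={back,v=2,log=p}
step 16 deliver 3→0: 0={back,v=2,log=p}
step 17 deliver 0→3: —
step 18 deliver 3→4: 4={back,v=2,log=p}
step 19 deliver 4→3: —
step 20 deliver 3→1: 1={back,v=2,log=p}
step 21 deliver 1→3: —
step 22 propose(4,'x'): —
step 23 deliver 4→2: —
step 24 deliver 2→4: —
step 25 deliver 4→0: —
step 26 deliver 0→4: —
step 27 propose(1,'x'): —

no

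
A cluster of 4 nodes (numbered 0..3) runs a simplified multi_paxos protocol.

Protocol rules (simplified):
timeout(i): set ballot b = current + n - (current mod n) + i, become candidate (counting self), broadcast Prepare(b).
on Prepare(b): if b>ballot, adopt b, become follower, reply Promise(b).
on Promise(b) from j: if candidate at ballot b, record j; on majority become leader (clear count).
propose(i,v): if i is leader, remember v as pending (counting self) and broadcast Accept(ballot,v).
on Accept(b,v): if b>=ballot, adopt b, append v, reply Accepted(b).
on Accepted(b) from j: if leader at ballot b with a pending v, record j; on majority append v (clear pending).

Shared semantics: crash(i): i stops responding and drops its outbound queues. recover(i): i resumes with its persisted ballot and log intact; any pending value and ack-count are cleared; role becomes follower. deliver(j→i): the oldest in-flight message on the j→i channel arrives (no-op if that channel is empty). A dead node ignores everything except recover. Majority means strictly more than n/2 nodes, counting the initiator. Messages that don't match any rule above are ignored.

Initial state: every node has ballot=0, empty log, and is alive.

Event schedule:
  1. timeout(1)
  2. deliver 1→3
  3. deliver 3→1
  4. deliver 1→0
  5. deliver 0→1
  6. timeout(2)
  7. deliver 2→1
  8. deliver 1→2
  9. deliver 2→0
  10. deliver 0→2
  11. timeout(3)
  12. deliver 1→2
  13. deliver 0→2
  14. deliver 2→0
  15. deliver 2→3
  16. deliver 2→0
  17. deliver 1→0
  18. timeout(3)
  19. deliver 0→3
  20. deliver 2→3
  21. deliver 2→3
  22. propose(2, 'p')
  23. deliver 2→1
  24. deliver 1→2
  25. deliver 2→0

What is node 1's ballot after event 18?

step 1 timeout(1): 1={cand,b=5,log=-}
step 2 deliver 1→3: 3={foll,b=5,log=-}
step 3 deliver 3→1: —
step 4 deliver 1→0: 0={foll,b=5,log=-}
step 5 deliver 0→1: 1={lead,b=5,log=-}
step 6 timeout(2): 2={cand,b=6,log=-}
step 7 deliver 2→1: 1={foll,b=6,log=-}
step 8 deliver 1→2: —
step 9 deliver 2→0: 0={foll,b=6,log=-}
step 10 deliver 0→2: —
step 11 timeout(3): 3={cand,b=11,log=-}
step 12 deliver 1→2: 2={lead,b=6,log=-}
step 13 deliver 0→2: —
step 14 deliver 2→0: —
step 15 deliver 2→3: —
step 16 deliver 2→0: —
step 17 deliver 1→0: —
step 18 timeout(3): 3={cand,b=15,log=-}

6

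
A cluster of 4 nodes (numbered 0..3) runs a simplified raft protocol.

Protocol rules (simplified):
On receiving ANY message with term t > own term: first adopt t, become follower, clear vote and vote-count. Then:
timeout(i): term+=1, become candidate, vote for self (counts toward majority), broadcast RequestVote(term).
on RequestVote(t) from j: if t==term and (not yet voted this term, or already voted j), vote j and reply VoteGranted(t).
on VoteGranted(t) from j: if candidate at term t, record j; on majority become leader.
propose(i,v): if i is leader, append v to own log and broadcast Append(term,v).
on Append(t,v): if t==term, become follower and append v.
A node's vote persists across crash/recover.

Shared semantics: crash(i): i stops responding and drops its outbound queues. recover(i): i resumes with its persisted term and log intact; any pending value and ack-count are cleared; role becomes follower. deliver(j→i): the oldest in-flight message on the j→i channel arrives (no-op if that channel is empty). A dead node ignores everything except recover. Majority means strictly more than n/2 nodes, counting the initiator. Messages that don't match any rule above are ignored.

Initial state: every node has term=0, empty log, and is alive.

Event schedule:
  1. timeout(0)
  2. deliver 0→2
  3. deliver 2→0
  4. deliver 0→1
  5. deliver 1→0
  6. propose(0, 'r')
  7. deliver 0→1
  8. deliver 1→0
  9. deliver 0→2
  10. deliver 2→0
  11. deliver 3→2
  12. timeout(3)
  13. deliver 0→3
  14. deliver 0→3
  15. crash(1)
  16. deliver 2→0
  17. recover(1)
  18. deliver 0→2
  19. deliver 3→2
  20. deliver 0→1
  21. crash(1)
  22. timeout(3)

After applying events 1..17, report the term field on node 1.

1

1. timeout(0):  <0:cand t1 ->
2. deliver 0→2:  <2:foll t1 ->
3. deliver 2→0:  nop
4. deliver 0→1:  <1:foll t1 ->
5. deliver 1→0:  <0:lead t1 ->
6. propose(0,'r'):  <0:lead t1 r>
7. deliver 0→1:  <1:foll t1 r>
8. deliver 1→0:  nop
9. deliver 0→2:  <2:foll t1 r>
10. deliver 2→0:  nop
11. deliver 3→2:  nop
12. timeout(3):  <3:cand t1 ->
13. deliver 0→3:  nop
14. deliver 0→3:  <3:foll t1 r>
15. crash(1):  <1:✗foll t1 r>
16. deliver 2→0:  nop
17. recover(1):  <1:foll t1 r>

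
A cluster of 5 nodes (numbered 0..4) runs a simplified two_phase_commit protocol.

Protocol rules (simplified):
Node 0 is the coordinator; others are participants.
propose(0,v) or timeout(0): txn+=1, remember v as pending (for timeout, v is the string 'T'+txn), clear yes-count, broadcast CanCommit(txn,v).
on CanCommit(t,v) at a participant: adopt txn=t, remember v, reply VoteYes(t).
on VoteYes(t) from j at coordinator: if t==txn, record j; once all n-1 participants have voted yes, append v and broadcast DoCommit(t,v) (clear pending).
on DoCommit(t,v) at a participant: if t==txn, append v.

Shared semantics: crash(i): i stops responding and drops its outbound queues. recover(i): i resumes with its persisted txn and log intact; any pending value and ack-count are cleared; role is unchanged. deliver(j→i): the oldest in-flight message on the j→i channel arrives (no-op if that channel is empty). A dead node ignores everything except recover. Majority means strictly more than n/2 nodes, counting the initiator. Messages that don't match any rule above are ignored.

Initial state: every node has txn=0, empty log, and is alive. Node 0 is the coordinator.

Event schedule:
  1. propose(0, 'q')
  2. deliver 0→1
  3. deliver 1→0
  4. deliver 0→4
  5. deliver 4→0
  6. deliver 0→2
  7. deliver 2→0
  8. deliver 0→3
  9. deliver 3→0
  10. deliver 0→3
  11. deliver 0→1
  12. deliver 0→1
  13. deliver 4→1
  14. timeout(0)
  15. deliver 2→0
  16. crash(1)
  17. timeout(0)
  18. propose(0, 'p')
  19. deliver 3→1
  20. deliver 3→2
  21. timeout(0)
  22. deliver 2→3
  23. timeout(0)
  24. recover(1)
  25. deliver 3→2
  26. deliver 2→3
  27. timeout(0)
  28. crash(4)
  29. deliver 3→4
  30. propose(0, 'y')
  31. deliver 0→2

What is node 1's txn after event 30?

step 1 propose(0,'q'): 0={coor,t=1,log=-}
step 2 deliver 0→1: 1={part,t=1,log=-}
step 3 deliver 1→0: —
step 4 deliver 0→4: 4={part,t=1,log=-}
step 5 deliver 4→0: —
step 6 deliver 0→2: 2={part,t=1,log=-}
step 7 deliver 2→0: —
step 8 deliver 0→3: 3={part,t=1,log=-}
step 9 deliver 3→0: 0={coor,t=1,log=q}
step 10 deliver 0→3: 3={part,t=1,log=q}
step 11 deliver 0→1: 1={part,t=1,log=q}
step 12 deliver 0→1: —
step 13 deliver 4→1: —
step 14 timeout(0): 0={coor,t=2,log=q}
step 15 deliver 2→0: —
step 16 crash(1): 1={✗part,t=1,log=q}
step 17 timeout(0): 0={coor,t=3,log=q}
step 18 propose(0,'p'): 0={coor,t=4,log=q}
step 19 deliver 3→1: —
step 20 deliver 3→2: —
step 21 timeout(0): 0={coor,t=5,log=q}
step 22 deliver 2→3: —
step 23 timeout(0): 0={coor,t=6,log=q}
step 24 recover(1): 1={part,t=1,log=q}
step 25 deliver 3→2: —
step 26 deliver 2→3: —
step 27 timeout(0): 0={coor,t=7,log=q}
step 28 crash(4): 4={✗part,t=1,log=-}
step 29 deliver 3→4: —
step 30 propose(0,'y'): 0={coor,t=8,log=q}

1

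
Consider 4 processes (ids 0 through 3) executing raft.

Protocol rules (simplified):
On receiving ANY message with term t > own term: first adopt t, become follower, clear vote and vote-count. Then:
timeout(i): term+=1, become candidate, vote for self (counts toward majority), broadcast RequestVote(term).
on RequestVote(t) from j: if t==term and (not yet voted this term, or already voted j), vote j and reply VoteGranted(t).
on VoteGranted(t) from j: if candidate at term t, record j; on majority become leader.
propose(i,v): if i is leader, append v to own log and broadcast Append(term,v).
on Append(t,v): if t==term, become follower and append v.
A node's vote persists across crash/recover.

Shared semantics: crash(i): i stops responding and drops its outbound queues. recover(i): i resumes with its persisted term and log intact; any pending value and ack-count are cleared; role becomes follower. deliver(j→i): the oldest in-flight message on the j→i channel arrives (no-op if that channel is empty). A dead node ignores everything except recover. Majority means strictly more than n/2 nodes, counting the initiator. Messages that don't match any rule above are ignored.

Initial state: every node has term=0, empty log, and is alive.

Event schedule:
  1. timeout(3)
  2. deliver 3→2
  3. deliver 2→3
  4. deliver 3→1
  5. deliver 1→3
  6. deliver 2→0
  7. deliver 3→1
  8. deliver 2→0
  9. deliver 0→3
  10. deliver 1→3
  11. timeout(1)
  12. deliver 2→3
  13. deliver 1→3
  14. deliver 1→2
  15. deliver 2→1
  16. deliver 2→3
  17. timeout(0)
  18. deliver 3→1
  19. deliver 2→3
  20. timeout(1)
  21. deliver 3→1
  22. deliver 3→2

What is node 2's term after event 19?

e1 timeout(3): 3[cand,t=1,-]
e2 deliver 3→2: 2[foll,t=1,-]
e3 deliver 2→3: ·
e4 deliver 3→1: 1[foll,t=1,-]
e5 deliver 1→3: 3[lead,t=1,-]
e6 deliver 2→0: ·
e7 deliver 3→1: ·
e8 deliver 2→0: ·
e9 deliver 0→3: ·
e10 deliver 1→3: ·
e11 timeout(1): 1[cand,t=2,-]
e12 deliver 2→3: ·
e13 deliver 1→3: 3[foll,t=2,-]
e14 deliver 1→2: 2[foll,t=2,-]
e15 deliver 2→1: ·
e16 deliver 2→3: ·
e17 timeout(0): 0[cand,t=1,-]
e18 deliver 3→1: 1[lead,t=2,-]
e19 deliver 2→3: ·

2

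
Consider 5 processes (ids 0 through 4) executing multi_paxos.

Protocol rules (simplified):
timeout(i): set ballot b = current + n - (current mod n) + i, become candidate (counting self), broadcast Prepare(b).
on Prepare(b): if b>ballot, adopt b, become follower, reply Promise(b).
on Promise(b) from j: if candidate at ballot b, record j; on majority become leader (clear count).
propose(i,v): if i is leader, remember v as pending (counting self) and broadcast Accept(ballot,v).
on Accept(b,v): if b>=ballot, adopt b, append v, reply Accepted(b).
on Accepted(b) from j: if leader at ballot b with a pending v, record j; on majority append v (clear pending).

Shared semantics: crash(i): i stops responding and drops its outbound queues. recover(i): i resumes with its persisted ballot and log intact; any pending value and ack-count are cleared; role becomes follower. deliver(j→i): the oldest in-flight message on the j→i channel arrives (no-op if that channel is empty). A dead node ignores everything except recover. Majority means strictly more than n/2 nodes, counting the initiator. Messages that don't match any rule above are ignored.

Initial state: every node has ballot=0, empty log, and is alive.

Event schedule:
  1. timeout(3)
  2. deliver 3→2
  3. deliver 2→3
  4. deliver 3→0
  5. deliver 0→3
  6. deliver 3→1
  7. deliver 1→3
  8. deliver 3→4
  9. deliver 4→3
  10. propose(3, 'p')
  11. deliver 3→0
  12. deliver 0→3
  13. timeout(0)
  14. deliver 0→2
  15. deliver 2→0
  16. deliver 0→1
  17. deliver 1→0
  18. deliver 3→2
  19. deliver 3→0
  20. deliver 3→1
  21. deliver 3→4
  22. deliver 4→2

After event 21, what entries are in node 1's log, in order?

empty

e1 timeout(3): 3[cand,b=8,-]
e2 deliver 3→2: 2[foll,b=8,-]
e3 deliver 2→3: ·
e4 deliver 3→0: 0[foll,b=8,-]
e5 deliver 0→3: 3[lead,b=8,-]
e6 deliver 3→1: 1[foll,b=8,-]
e7 deliver 1→3: ·
e8 deliver 3→4: 4[foll,b=8,-]
e9 deliver 4→3: ·
e10 propose(3,'p'): ·
e11 deliver 3→0: 0[foll,b=8,p]
e12 deliver 0→3: ·
e13 timeout(0): 0[cand,b=10,p]
e14 deliver 0→2: 2[foll,b=10,-]
e15 deliver 2→0: ·
e16 deliver 0→1: 1[foll,b=10,-]
e17 deliver 1→0: 0[lead,b=10,p]
e18 deliver 3→2: ·
e19 deliver 3→0: ·
e20 deliver 3→1: ·
e21 deliver 3→4: 4[foll,b=8,p]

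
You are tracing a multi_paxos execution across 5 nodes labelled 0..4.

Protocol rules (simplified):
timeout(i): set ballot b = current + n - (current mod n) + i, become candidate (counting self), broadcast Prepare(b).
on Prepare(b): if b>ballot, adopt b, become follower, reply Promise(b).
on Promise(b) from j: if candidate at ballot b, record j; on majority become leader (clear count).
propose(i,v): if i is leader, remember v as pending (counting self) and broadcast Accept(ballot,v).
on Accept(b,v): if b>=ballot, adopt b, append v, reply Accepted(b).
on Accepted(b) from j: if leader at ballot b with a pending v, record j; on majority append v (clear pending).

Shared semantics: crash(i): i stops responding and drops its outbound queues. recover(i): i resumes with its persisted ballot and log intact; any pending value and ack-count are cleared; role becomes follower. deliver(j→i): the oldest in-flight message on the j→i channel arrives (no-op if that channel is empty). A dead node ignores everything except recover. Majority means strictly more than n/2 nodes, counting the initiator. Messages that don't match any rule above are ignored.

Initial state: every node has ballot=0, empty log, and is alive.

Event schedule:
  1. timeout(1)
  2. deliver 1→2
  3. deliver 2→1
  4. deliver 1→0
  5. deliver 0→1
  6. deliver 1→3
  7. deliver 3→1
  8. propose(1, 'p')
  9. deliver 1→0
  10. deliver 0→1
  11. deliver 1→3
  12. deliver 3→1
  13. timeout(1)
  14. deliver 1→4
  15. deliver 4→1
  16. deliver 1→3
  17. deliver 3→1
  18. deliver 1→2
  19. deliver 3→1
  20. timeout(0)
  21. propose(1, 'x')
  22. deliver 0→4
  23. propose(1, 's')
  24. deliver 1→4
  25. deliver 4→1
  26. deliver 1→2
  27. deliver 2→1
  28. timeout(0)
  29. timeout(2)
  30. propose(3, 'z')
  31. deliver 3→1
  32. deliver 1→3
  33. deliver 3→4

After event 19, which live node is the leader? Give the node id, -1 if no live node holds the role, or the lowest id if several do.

-1

e1 timeout(1): 1[cand,b=6,-]
e2 deliver 1→2: 2[foll,b=6,-]
e3 deliver 2→1: ·
e4 deliver 1→0: 0[foll,b=6,-]
e5 deliver 0→1: 1[lead,b=6,-]
e6 deliver 1→3: 3[foll,b=6,-]
e7 deliver 3→1: ·
e8 propose(1,'p'): ·
e9 deliver 1→0: 0[foll,b=6,p]
e10 deliver 0→1: ·
e11 deliver 1→3: 3[foll,b=6,p]
e12 deliver 3→1: 1[lead,b=6,p]
e13 timeout(1): 1[cand,b=11,p]
e14 deliver 1→4: 4[foll,b=6,-]
e15 deliver 4→1: ·
e16 deliver 1→3: 3[foll,b=11,p]
e17 deliver 3→1: ·
e18 deliver 1→2: 2[foll,b=6,p]
e19 deliver 3→1: ·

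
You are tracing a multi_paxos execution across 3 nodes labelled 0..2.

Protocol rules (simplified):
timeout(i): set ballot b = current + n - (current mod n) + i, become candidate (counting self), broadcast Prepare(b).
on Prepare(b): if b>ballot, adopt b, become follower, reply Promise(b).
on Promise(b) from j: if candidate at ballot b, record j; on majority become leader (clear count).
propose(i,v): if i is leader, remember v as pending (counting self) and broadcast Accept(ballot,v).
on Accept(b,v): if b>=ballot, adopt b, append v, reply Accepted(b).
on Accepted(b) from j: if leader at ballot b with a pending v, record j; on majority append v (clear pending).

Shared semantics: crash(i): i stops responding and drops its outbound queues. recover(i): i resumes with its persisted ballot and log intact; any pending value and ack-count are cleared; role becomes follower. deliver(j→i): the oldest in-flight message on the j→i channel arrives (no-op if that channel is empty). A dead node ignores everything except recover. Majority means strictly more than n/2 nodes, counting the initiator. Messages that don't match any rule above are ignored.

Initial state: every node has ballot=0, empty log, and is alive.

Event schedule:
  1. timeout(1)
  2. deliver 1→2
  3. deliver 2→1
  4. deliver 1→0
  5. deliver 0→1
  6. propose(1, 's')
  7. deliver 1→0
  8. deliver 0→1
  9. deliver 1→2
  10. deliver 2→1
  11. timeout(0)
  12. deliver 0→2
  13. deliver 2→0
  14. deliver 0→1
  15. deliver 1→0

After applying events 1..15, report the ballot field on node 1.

[1] timeout(1) → N1(cand b4 [-])
[2] deliver 1→2 → N2(foll b4 [-])
[3] deliver 2→1 → N1(lead b4 [-])
[4] deliver 1→0 → N0(foll b4 [-])
[5] deliver 0→1 → ∅
[6] propose(1,'s') → ∅
[7] deliver 1→0 → N0(foll b4 [s])
[8] deliver 0→1 → N1(lead b4 [s])
[9] deliver 1→2 → N2(foll b4 [s])
[10] deliver 2→1 → ∅
[11] timeout(0) → N0(cand b6 [s])
[12] deliver 0→2 → N2(foll b6 [s])
[13] deliver 2→0 → N0(lead b6 [s])
[14] deliver 0→1 → N1(foll b6 [s])
[15] deliver 1→0 → ∅

6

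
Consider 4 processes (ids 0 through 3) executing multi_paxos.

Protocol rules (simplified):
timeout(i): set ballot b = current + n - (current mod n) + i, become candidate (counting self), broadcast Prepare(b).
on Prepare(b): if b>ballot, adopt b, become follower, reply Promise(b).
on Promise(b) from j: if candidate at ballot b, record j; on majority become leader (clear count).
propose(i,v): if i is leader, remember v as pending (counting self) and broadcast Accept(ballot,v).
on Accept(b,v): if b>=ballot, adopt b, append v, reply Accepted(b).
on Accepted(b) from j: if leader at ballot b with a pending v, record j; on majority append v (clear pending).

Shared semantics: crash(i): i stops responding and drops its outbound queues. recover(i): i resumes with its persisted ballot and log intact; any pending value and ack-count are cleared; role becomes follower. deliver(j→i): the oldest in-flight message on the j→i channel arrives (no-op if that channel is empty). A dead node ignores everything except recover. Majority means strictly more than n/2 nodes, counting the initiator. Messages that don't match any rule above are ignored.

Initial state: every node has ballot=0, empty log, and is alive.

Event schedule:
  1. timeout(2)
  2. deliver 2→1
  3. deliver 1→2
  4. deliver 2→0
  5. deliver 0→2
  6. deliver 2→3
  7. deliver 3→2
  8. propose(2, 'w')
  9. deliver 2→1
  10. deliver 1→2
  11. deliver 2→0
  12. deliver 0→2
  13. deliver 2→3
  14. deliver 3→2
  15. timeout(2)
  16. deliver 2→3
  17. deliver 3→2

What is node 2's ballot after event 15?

10

after 1 — timeout(2): n2:cand/b6/[-]
after 2 — deliver 2→1: n1:foll/b6/[-]
after 3 — deliver 1→2: ·
after 4 — deliver 2→0: n0:foll/b6/[-]
after 5 — deliver 0→2: n2:lead/b6/[-]
after 6 — deliver 2→3: n3:foll/b6/[-]
after 7 — deliver 3→2: ·
after 8 — propose(2,'w'): ·
after 9 — deliver 2→1: n1:foll/b6/[w]
after 10 — deliver 1→2: ·
after 11 — deliver 2→0: n0:foll/b6/[w]
after 12 — deliver 0→2: n2:lead/b6/[w]
after 13 — deliver 2→3: n3:foll/b6/[w]
after 14 — deliver 3→2: ·
after 15 — timeout(2): n2:cand/b10/[w]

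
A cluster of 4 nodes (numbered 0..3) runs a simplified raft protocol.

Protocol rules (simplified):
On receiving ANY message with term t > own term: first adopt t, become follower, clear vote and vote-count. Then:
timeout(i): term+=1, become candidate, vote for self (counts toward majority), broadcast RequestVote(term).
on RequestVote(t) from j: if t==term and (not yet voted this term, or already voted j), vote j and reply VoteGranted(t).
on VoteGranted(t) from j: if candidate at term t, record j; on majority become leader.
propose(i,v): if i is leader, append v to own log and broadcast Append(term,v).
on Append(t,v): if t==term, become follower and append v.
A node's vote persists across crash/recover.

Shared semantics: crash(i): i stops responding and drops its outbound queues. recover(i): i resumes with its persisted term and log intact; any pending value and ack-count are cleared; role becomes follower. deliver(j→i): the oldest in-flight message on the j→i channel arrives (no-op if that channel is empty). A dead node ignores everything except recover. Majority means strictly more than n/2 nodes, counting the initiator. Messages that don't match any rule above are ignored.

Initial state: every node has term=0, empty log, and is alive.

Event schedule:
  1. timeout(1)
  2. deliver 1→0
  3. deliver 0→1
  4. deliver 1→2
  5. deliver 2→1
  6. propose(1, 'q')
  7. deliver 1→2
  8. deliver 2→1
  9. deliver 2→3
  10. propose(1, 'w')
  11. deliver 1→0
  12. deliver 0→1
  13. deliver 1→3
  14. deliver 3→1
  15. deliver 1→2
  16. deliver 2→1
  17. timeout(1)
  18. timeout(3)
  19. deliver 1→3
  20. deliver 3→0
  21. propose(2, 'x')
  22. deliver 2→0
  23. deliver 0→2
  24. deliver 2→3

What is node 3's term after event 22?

2

e1 timeout(1): 1[cand,t=1,-]
e2 deliver 1→0: 0[foll,t=1,-]
e3 deliver 0→1: ·
e4 deliver 1→2: 2[foll,t=1,-]
e5 deliver 2→1: 1[lead,t=1,-]
e6 propose(1,'q'): 1[lead,t=1,q]
e7 deliver 1→2: 2[foll,t=1,q]
e8 deliver 2→1: ·
e9 deliver 2→3: ·
e10 propose(1,'w'): 1[lead,t=1,q,w]
e11 deliver 1→0: 0[foll,t=1,q]
e12 deliver 0→1: ·
e13 deliver 1→3: 3[foll,t=1,-]
e14 deliver 3→1: ·
e15 deliver 1→2: 2[foll,t=1,q,w]
e16 deliver 2→1: ·
e17 timeout(1): 1[cand,t=2,q,w]
e18 timeout(3): 3[cand,t=2,-]
e19 deliver 1→3: ·
e20 deliver 3→0: 0[foll,t=2,q]
e21 propose(2,'x'): ·
e22 deliver 2→0: ·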